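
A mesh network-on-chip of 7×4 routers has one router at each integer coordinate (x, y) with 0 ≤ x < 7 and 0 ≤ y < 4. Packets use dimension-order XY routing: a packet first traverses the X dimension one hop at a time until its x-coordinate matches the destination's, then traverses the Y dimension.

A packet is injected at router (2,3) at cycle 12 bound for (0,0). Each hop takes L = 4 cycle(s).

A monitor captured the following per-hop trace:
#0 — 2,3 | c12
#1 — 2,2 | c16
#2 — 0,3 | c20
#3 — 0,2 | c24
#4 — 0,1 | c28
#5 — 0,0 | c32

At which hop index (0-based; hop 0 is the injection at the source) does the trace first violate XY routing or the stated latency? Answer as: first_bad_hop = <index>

first_bad_hop = 1

check 1→ d=(0,-1) cyc+4: BAD: Y-move but x=2≠0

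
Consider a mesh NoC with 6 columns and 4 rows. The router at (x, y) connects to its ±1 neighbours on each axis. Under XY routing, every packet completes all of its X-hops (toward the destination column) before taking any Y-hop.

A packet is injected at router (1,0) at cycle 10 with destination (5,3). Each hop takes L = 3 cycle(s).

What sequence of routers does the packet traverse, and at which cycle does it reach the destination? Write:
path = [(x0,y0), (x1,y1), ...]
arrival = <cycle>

t=10: at (1,0)
t=13: at (2,0) after E
t=16: at (3,0) after E
t=19: at (4,0) after E
t=22: at (5,0) after E
t=25: at (5,1) after N
t=28: at (5,2) after N
t=31: at (5,3) after N

path = [(1,0), (2,0), (3,0), (4,0), (5,0), (5,1), (5,2), (5,3)]
arrival = 31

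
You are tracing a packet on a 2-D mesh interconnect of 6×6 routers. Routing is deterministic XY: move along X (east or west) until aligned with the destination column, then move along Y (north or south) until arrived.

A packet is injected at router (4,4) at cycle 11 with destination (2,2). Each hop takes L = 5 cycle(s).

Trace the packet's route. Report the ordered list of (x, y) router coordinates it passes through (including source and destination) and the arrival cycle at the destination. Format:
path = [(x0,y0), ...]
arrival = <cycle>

t=11: at (4,4)
t=16: at (3,4) after W
t=21: at (2,4) after W
t=26: at (2,3) after S
t=31: at (2,2) after S

path = [(4,4), (3,4), (2,4), (2,3), (2,2)]
arrival = 31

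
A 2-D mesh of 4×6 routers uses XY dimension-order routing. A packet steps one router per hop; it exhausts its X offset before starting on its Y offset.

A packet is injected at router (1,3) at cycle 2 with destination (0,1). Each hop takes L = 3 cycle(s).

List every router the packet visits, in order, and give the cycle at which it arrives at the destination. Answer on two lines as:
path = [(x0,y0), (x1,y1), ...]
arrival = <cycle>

#0 — 1,3 | c2
#1 — 0,3 | c5 | W
#2 — 0,2 | c8 | S
#3 — 0,1 | c11 | S

path = [(1,3), (0,3), (0,2), (0,1)]
arrival = 11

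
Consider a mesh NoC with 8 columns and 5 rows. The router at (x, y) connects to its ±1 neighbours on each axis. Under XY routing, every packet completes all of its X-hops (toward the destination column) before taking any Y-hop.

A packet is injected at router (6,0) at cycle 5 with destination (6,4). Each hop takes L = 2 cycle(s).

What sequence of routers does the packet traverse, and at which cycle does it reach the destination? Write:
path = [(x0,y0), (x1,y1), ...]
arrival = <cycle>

t=5: at (6,0)
t=7: at (6,1) after N
t=9: at (6,2) after N
t=11: at (6,3) after N
t=13: at (6,4) after N

path = [(6,0), (6,1), (6,2), (6,3), (6,4)]
arrival = 13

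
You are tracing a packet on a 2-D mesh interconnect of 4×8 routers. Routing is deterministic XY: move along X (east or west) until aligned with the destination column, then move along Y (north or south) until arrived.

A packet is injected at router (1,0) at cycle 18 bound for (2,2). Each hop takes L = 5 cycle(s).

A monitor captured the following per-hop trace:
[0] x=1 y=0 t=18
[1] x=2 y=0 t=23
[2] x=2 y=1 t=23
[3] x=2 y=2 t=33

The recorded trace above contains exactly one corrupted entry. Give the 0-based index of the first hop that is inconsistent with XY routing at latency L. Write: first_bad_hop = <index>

first_bad_hop = 2

  1: Δx=+1 Δy=+0 Δt=5 [ok]
  2: Δx=+0 Δy=+1 Δt=0 [BAD: Δcyc=0≠L]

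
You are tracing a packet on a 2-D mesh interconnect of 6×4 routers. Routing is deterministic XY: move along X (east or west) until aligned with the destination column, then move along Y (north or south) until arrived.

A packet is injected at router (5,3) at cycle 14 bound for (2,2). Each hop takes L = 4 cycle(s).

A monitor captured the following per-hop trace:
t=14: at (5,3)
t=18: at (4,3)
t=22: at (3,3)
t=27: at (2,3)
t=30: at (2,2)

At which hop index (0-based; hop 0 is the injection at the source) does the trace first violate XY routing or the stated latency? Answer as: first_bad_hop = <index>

check 1→ d=(-1,0) cyc+4: ok
check 2→ d=(-1,0) cyc+4: ok
check 3→ d=(-1,0) cyc+5: BAD: Δcyc=5≠L

first_bad_hop = 3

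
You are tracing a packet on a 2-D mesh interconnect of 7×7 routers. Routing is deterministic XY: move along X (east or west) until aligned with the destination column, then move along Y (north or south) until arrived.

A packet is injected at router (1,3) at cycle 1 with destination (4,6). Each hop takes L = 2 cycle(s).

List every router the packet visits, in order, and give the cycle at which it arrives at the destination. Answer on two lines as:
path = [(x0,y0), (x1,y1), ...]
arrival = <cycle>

  0. router=(1,3) cycle=1 (inject)
  1. router=(2,3) cycle=3 dir=E
  2. router=(3,3) cycle=5 dir=E
  3. router=(4,3) cycle=7 dir=E
  4. router=(4,4) cycle=9 dir=N
  5. router=(4,5) cycle=11 dir=N
  6. router=(4,6) cycle=13 dir=N

path = [(1,3), (2,3), (3,3), (4,3), (4,4), (4,5), (4,6)]
arrival = 13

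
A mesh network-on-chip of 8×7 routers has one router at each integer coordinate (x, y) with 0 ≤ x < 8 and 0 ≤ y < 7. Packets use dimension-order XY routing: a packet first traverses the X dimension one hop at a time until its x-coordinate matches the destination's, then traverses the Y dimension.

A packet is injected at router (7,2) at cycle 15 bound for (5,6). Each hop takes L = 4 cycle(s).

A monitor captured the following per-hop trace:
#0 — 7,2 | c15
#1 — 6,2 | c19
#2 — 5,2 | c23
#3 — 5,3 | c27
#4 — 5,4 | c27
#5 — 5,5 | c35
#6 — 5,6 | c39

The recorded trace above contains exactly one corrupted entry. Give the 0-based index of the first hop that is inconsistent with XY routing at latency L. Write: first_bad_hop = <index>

  1: Δx=-1 Δy=+0 Δt=4 [ok]
  2: Δx=-1 Δy=+0 Δt=4 [ok]
  3: Δx=+0 Δy=+1 Δt=4 [ok]
  4: Δx=+0 Δy=+1 Δt=0 [BAD: Δcyc=0≠L]

first_bad_hop = 4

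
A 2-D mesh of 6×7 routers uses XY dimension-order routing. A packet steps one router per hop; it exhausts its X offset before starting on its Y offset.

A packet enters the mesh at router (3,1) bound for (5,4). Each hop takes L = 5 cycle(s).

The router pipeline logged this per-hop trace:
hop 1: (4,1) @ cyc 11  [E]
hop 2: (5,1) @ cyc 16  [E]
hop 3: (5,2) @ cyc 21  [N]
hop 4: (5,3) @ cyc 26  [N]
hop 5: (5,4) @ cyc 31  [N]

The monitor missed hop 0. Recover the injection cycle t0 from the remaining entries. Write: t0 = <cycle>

t0 = 6

Hop 1 reached at cycle 11; hop k is at t0 + k·L.
So t0 = 11 − 1·5 = 6.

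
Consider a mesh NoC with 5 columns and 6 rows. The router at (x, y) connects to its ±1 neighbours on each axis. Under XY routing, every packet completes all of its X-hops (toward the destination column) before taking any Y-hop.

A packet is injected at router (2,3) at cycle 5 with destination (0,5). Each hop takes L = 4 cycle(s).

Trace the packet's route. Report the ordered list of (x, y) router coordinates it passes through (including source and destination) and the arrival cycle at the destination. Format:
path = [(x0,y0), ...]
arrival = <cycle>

path = [(2,3), (1,3), (0,3), (0,4), (0,5)]
arrival = 21

t=5: at (2,3)
t=9: at (1,3) after W
t=13: at (0,3) after W
t=17: at (0,4) after N
t=21: at (0,5) after N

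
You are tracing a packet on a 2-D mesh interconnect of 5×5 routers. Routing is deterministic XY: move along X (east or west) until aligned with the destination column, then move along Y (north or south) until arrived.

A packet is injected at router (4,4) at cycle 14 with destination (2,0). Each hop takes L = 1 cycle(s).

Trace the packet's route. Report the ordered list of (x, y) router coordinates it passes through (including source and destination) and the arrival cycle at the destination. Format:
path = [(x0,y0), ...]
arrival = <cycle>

[0] x=4 y=4 t=14
[1] x=3 y=4 t=15 →W
[2] x=2 y=4 t=16 →W
[3] x=2 y=3 t=17 →S
[4] x=2 y=2 t=18 →S
[5] x=2 y=1 t=19 →S
[6] x=2 y=0 t=20 →S

path = [(4,4), (3,4), (2,4), (2,3), (2,2), (2,1), (2,0)]
arrival = 20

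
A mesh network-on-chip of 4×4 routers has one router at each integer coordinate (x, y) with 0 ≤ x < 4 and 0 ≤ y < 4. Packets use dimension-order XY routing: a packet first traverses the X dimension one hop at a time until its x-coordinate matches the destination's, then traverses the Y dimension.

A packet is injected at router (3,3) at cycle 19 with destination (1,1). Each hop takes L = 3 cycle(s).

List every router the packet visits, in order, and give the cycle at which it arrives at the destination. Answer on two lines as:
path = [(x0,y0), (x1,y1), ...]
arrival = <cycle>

path = [(3,3), (2,3), (1,3), (1,2), (1,1)]
arrival = 31

hop 0: (3,3) @ cyc 19
hop 1: (2,3) @ cyc 22  [W]
hop 2: (1,3) @ cyc 25  [W]
hop 3: (1,2) @ cyc 28  [S]
hop 4: (1,1) @ cyc 31  [S]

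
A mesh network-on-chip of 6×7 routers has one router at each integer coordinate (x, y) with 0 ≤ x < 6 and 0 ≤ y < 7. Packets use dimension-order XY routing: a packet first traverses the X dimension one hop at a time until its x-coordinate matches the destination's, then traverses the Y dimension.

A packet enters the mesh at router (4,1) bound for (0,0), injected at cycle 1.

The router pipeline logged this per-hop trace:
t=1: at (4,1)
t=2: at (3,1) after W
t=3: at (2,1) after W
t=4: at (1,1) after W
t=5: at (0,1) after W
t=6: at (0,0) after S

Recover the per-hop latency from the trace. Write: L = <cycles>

cyc[1] − cyc[0] = 2 − 1 = 1.
Each hop adds L, hence L = 1.

L = 1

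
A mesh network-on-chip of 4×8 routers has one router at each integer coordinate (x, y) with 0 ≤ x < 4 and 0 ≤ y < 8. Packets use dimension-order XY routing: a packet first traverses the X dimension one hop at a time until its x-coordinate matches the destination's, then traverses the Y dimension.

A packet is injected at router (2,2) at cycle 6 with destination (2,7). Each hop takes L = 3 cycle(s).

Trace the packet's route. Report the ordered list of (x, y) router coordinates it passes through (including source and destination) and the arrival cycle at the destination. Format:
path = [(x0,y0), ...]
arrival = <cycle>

#0 — 2,2 | c6
#1 — 2,3 | c9 | N
#2 — 2,4 | c12 | N
#3 — 2,5 | c15 | N
#4 — 2,6 | c18 | N
#5 — 2,7 | c21 | N

path = [(2,2), (2,3), (2,4), (2,5), (2,6), (2,7)]
arrival = 21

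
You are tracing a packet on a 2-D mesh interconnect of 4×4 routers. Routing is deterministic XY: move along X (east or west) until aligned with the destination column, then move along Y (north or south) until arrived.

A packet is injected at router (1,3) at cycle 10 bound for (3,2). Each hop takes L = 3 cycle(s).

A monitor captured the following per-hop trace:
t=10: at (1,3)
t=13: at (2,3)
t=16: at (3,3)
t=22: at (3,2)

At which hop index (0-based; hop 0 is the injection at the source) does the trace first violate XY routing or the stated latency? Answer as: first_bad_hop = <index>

first_bad_hop = 3

check 1→ d=(1,0) cyc+3: ok
check 2→ d=(1,0) cyc+3: ok
check 3→ d=(0,-1) cyc+6: BAD: Δcyc=6≠L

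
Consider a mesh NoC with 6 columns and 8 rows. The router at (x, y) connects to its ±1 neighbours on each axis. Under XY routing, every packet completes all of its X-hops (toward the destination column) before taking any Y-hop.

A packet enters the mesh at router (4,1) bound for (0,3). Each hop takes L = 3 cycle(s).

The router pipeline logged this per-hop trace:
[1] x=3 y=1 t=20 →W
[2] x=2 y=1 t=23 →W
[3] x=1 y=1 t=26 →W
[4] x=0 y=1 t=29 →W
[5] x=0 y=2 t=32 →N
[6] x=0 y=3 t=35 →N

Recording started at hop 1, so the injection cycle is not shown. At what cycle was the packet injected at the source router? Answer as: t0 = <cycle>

cyc[1] = 20 and cyc[k] = t0 + k·L for every k.
Subtract one hop: t0 = 20 − 3 = 17.

t0 = 17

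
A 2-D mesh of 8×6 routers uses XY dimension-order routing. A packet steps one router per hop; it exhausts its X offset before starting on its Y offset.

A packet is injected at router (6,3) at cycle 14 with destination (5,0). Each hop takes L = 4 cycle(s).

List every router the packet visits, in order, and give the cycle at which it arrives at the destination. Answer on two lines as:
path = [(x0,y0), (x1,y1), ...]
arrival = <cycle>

[0] x=6 y=3 t=14
[1] x=5 y=3 t=18 →W
[2] x=5 y=2 t=22 →S
[3] x=5 y=1 t=26 →S
[4] x=5 y=0 t=30 →S

path = [(6,3), (5,3), (5,2), (5,1), (5,0)]
arrival = 30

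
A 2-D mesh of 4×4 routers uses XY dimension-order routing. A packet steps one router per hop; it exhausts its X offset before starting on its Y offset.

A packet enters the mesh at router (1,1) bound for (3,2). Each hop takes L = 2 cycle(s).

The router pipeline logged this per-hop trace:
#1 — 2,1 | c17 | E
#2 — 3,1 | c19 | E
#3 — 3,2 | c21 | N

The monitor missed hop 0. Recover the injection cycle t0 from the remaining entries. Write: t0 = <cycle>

The first recorded entry is hop 1 at cycle 17.
So t0 = 17 − 1·2 = 15.

t0 = 15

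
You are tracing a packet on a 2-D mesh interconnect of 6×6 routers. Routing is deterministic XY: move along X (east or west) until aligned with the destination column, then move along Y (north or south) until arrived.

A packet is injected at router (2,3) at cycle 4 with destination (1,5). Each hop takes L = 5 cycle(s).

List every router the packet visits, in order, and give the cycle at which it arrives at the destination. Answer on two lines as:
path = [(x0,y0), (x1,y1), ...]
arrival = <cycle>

path = [(2,3), (1,3), (1,4), (1,5)]
arrival = 19

  0. router=(2,3) cycle=4 (inject)
  1. router=(1,3) cycle=9 dir=W
  2. router=(1,4) cycle=14 dir=N
  3. router=(1,5) cycle=19 dir=N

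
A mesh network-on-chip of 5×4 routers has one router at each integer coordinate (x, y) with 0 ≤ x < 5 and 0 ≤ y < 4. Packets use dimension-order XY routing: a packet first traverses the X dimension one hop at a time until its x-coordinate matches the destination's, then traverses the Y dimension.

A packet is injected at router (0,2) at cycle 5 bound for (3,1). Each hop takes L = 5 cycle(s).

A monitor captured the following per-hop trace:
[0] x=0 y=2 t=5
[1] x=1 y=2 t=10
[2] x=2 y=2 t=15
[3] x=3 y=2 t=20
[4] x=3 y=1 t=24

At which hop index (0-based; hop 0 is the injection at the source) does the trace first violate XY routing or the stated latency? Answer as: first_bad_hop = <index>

[1] (+1,+0) / 5c ⇒ ok
[2] (+1,+0) / 5c ⇒ ok
[3] (+1,+0) / 5c ⇒ ok
[4] (+0,-1) / 4c ⇒ BAD: Δcyc=4≠L

first_bad_hop = 4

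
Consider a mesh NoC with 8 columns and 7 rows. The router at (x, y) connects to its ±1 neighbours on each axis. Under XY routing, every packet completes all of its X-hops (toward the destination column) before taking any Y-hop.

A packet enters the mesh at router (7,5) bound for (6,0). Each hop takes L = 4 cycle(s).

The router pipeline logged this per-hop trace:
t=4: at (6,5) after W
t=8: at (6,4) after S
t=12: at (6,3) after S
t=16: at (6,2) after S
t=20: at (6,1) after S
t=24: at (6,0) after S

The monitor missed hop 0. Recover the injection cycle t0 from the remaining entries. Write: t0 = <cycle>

t0 = 0

cyc[1] = 4 and cyc[k] = t0 + k·L for every k.
So t0 = 4 − 1·4 = 0.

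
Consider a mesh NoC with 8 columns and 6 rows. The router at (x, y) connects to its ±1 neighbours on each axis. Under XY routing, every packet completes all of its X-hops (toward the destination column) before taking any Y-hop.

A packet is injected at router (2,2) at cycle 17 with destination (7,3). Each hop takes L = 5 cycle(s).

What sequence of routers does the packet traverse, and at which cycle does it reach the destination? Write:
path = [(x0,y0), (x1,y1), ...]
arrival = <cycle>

path = [(2,2), (3,2), (4,2), (5,2), (6,2), (7,2), (7,3)]
arrival = 47

#0 — 2,2 | c17
#1 — 3,2 | c22 | E
#2 — 4,2 | c27 | E
#3 — 5,2 | c32 | E
#4 — 6,2 | c37 | E
#5 — 7,2 | c42 | E
#6 — 7,3 | c47 | N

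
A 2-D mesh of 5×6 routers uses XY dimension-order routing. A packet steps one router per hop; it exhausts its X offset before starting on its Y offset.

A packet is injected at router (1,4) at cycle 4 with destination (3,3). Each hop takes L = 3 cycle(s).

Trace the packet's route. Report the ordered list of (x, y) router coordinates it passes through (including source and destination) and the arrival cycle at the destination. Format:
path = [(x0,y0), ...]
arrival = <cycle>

[0] x=1 y=4 t=4
[1] x=2 y=4 t=7 →E
[2] x=3 y=4 t=10 →E
[3] x=3 y=3 t=13 →S

path = [(1,4), (2,4), (3,4), (3,3)]
arrival = 13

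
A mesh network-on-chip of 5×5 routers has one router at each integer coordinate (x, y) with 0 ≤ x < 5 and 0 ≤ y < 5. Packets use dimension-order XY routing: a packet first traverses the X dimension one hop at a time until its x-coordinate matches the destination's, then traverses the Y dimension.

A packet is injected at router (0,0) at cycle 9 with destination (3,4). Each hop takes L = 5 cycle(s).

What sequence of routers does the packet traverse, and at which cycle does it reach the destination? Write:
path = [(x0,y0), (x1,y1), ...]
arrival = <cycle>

path = [(0,0), (1,0), (2,0), (3,0), (3,1), (3,2), (3,3), (3,4)]
arrival = 44

#0 — 0,0 | c9
#1 — 1,0 | c14 | E
#2 — 2,0 | c19 | E
#3 — 3,0 | c24 | E
#4 — 3,1 | c29 | N
#5 — 3,2 | c34 | N
#6 — 3,3 | c39 | N
#7 — 3,4 | c44 | N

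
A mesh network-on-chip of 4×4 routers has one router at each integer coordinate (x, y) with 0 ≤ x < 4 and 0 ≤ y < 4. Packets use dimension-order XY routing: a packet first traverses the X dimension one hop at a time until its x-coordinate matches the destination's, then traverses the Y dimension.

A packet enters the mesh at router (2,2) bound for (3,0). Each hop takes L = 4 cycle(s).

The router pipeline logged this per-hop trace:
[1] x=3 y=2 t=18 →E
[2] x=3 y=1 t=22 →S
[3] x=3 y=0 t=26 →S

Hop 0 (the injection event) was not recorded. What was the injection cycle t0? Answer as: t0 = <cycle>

Hop 1 reached at cycle 18; hop k is at t0 + k·L.
Therefore t0 = 18 − L = 14.

t0 = 14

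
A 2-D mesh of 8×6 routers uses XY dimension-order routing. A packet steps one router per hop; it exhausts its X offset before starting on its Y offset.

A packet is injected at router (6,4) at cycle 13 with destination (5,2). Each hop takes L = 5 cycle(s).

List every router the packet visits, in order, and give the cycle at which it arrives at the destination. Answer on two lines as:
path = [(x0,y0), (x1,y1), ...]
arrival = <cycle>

#0 — 6,4 | c13
#1 — 5,4 | c18 | W
#2 — 5,3 | c23 | S
#3 — 5,2 | c28 | S

path = [(6,4), (5,4), (5,3), (5,2)]
arrival = 28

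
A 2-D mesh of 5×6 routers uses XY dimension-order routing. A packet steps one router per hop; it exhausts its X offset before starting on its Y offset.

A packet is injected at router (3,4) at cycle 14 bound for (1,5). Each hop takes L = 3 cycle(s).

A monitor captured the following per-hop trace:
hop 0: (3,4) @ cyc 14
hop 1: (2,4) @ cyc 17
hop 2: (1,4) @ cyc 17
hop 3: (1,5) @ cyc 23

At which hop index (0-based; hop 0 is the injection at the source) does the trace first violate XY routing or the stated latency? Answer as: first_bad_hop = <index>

first_bad_hop = 2

hop 1: step (-1,+0), +3 cyc — ok
hop 2: step (-1,+0), +0 cyc — BAD: Δcyc=0≠L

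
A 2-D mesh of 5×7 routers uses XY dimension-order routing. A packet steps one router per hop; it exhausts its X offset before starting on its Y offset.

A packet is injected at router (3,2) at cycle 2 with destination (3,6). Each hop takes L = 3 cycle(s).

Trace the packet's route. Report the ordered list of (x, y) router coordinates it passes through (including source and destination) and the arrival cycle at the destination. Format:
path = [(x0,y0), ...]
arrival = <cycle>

hop 0: (3,2) @ cyc 2
hop 1: (3,3) @ cyc 5  [N]
hop 2: (3,4) @ cyc 8  [N]
hop 3: (3,5) @ cyc 11  [N]
hop 4: (3,6) @ cyc 14  [N]

path = [(3,2), (3,3), (3,4), (3,5), (3,6)]
arrival = 14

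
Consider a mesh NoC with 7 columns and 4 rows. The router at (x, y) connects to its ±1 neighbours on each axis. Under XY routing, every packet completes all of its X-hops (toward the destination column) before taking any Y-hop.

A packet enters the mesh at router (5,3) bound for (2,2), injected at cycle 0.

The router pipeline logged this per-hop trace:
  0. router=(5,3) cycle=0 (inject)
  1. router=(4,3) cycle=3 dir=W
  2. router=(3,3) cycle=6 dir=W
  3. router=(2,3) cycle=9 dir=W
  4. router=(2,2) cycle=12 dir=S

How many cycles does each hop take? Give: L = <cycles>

L = 3

Δcyc across hop 0→1: 3 − 0 = 3.
One hop costs L cycles, so L = 3.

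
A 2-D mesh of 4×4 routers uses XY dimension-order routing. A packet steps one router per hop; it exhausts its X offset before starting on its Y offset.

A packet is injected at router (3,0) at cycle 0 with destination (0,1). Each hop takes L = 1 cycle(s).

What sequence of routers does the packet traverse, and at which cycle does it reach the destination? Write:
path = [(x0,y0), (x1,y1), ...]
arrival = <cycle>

[0] x=3 y=0 t=0
[1] x=2 y=0 t=1 →W
[2] x=1 y=0 t=2 →W
[3] x=0 y=0 t=3 →W
[4] x=0 y=1 t=4 →N

path = [(3,0), (2,0), (1,0), (0,0), (0,1)]
arrival = 4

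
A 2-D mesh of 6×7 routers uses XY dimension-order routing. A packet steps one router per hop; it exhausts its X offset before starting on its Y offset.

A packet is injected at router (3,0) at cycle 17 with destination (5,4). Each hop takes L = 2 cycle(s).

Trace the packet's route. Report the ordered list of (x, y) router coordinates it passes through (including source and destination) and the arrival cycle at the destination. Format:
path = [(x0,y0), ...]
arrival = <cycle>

path = [(3,0), (4,0), (5,0), (5,1), (5,2), (5,3), (5,4)]
arrival = 29

hop 0: (3,0) @ cyc 17
hop 1: (4,0) @ cyc 19  [E]
hop 2: (5,0) @ cyc 21  [E]
hop 3: (5,1) @ cyc 23  [N]
hop 4: (5,2) @ cyc 25  [N]
hop 5: (5,3) @ cyc 27  [N]
hop 6: (5,4) @ cyc 29  [N]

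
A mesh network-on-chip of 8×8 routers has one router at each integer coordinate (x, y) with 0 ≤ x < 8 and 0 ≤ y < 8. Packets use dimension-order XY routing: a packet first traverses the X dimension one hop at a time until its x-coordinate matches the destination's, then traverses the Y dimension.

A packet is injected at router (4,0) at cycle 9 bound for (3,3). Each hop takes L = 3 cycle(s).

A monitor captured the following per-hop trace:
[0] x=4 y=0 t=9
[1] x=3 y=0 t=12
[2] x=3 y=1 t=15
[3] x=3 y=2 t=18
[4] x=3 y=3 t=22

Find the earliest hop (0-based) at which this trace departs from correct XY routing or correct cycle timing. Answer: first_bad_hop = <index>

hop 1: step (-1,+0), +3 cyc — ok
hop 2: step (+0,+1), +3 cyc — ok
hop 3: step (+0,+1), +3 cyc — ok
hop 4: step (+0,+1), +4 cyc — BAD: Δcyc=4≠L

first_bad_hop = 4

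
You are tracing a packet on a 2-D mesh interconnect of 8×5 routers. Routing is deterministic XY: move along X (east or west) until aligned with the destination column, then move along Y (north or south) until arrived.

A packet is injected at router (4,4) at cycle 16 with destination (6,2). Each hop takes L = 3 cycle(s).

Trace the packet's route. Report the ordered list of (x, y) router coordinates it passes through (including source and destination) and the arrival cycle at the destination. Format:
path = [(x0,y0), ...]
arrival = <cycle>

t=16: at (4,4)
t=19: at (5,4) after E
t=22: at (6,4) after E
t=25: at (6,3) after S
t=28: at (6,2) after S

path = [(4,4), (5,4), (6,4), (6,3), (6,2)]
arrival = 28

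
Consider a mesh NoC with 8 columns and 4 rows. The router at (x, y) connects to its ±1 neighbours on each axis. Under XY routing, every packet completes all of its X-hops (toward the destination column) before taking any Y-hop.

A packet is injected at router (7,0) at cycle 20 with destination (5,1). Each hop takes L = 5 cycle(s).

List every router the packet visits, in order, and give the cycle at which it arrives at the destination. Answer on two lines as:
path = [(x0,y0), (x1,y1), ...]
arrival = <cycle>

hop 0: (7,0) @ cyc 20
hop 1: (6,0) @ cyc 25  [W]
hop 2: (5,0) @ cyc 30  [W]
hop 3: (5,1) @ cyc 35  [N]

path = [(7,0), (6,0), (5,0), (5,1)]
arrival = 35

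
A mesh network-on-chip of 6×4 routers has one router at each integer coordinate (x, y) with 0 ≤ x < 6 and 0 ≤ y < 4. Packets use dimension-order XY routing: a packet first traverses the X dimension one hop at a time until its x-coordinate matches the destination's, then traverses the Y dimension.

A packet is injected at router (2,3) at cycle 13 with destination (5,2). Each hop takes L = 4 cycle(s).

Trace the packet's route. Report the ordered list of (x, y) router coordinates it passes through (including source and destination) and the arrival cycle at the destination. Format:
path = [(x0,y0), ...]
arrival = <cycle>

t=13: at (2,3)
t=17: at (3,3) after E
t=21: at (4,3) after E
t=25: at (5,3) after E
t=29: at (5,2) after S

path = [(2,3), (3,3), (4,3), (5,3), (5,2)]
arrival = 29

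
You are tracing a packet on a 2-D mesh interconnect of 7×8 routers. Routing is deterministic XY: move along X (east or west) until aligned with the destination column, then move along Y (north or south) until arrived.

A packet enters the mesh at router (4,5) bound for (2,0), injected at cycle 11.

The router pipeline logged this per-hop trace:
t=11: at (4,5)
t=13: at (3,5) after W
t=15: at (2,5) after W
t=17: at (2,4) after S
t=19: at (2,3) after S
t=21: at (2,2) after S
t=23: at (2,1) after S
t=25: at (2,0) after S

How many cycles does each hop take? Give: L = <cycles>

L = 2

Between hops 0 and 1 the cycle counter advances 13 − 11 = 2.
That increment is L by definition: L = 2.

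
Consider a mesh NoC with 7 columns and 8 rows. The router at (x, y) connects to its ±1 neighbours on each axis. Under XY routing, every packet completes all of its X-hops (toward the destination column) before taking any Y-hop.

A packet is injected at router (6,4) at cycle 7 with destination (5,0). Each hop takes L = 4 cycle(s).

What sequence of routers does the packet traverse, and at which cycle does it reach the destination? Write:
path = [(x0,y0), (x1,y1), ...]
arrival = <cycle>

path = [(6,4), (5,4), (5,3), (5,2), (5,1), (5,0)]
arrival = 27

t=7: at (6,4)
t=11: at (5,4) after W
t=15: at (5,3) after S
t=19: at (5,2) after S
t=23: at (5,1) after S
t=27: at (5,0) after S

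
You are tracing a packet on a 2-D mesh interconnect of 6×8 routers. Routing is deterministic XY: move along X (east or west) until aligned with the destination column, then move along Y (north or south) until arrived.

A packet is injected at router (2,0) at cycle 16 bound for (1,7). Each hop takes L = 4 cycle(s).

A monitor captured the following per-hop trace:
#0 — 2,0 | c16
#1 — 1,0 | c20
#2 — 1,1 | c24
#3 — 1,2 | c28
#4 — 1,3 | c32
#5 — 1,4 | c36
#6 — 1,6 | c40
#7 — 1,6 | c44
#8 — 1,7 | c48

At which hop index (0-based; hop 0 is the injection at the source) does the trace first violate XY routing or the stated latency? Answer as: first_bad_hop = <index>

[1] (-1,+0) / 4c ⇒ ok
[2] (+0,+1) / 4c ⇒ ok
[3] (+0,+1) / 4c ⇒ ok
[4] (+0,+1) / 4c ⇒ ok
[5] (+0,+1) / 4c ⇒ ok
[6] (+0,+2) / 4c ⇒ BAD: non-unit step

first_bad_hop = 6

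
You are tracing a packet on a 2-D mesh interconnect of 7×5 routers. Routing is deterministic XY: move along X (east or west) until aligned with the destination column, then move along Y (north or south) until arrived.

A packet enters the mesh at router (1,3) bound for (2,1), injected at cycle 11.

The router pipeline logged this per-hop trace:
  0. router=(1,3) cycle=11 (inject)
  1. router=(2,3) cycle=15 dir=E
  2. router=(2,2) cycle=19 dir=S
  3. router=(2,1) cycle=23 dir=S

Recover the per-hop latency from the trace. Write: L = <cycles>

L = 4

Δcyc across hop 0→1: 15 − 11 = 4.
Per-hop latency L = Δcyc = 4.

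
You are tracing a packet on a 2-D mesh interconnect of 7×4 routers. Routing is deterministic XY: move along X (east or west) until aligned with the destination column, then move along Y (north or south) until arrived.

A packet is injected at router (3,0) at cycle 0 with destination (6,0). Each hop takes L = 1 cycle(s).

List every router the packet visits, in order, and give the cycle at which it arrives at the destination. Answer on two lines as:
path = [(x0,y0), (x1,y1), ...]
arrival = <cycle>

path = [(3,0), (4,0), (5,0), (6,0)]
arrival = 3

  0. router=(3,0) cycle=0 (inject)
  1. router=(4,0) cycle=1 dir=E
  2. router=(5,0) cycle=2 dir=E
  3. router=(6,0) cycle=3 dir=E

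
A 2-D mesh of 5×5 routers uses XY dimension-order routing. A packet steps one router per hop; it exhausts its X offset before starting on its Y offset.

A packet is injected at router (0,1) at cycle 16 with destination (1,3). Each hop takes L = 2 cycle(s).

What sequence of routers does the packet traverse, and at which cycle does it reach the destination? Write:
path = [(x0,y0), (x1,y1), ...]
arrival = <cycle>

path = [(0,1), (1,1), (1,2), (1,3)]
arrival = 22

[0] x=0 y=1 t=16
[1] x=1 y=1 t=18 →E
[2] x=1 y=2 t=20 →N
[3] x=1 y=3 t=22 →N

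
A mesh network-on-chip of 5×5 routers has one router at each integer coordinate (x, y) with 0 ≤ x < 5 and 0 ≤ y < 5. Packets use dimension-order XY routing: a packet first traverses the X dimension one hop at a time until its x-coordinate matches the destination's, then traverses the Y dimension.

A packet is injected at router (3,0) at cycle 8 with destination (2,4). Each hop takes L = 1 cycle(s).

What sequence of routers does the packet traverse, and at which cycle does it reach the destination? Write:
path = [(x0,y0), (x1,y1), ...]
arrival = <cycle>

#0 — 3,0 | c8
#1 — 2,0 | c9 | W
#2 — 2,1 | c10 | N
#3 — 2,2 | c11 | N
#4 — 2,3 | c12 | N
#5 — 2,4 | c13 | N

path = [(3,0), (2,0), (2,1), (2,2), (2,3), (2,4)]
arrival = 13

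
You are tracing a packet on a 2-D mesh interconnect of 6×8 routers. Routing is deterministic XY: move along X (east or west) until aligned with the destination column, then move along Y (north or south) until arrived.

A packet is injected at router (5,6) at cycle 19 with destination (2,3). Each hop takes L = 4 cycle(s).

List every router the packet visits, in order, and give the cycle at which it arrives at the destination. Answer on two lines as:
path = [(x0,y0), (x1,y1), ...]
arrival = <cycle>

  0. router=(5,6) cycle=19 (inject)
  1. router=(4,6) cycle=23 dir=W
  2. router=(3,6) cycle=27 dir=W
  3. router=(2,6) cycle=31 dir=W
  4. router=(2,5) cycle=35 dir=S
  5. router=(2,4) cycle=39 dir=S
  6. router=(2,3) cycle=43 dir=S

path = [(5,6), (4,6), (3,6), (2,6), (2,5), (2,4), (2,3)]
arrival = 43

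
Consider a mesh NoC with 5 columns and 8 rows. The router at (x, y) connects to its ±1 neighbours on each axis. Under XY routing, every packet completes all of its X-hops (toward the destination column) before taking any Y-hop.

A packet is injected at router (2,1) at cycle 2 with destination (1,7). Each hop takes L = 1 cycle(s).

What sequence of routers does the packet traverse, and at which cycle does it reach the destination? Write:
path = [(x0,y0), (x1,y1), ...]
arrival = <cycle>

[0] x=2 y=1 t=2
[1] x=1 y=1 t=3 →W
[2] x=1 y=2 t=4 →N
[3] x=1 y=3 t=5 →N
[4] x=1 y=4 t=6 →N
[5] x=1 y=5 t=7 →N
[6] x=1 y=6 t=8 →N
[7] x=1 y=7 t=9 →N

path = [(2,1), (1,1), (1,2), (1,3), (1,4), (1,5), (1,6), (1,7)]
arrival = 9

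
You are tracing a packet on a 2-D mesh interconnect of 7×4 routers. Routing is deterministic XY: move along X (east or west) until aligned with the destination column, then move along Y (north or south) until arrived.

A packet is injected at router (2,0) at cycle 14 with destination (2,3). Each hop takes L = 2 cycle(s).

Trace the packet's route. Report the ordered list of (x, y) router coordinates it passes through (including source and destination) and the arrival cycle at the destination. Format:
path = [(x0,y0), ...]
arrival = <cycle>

path = [(2,0), (2,1), (2,2), (2,3)]
arrival = 20

t=14: at (2,0)
t=16: at (2,1) after N
t=18: at (2,2) after N
t=20: at (2,3) after N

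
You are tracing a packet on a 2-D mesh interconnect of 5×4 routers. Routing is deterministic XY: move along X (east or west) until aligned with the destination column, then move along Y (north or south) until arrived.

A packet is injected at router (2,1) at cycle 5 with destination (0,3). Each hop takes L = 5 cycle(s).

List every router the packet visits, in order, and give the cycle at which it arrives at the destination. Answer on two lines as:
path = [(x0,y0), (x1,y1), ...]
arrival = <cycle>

path = [(2,1), (1,1), (0,1), (0,2), (0,3)]
arrival = 25

src (2,1)  cyc=5
W→(1,1)  cyc=10
W→(0,1)  cyc=15
N→(0,2)  cyc=20
N→(0,3)  cyc=25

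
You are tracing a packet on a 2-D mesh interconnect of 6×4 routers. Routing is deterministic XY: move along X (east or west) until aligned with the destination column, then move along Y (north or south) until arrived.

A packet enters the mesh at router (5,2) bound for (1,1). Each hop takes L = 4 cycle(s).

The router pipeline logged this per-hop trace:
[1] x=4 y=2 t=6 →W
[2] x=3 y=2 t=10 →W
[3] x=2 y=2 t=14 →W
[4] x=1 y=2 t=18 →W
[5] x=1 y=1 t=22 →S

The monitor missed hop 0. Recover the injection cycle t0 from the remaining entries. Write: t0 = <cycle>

t0 = 2

Hop 1 reached at cycle 6; hop k is at t0 + k·L.
t0 = cyc[1] − L = 6 − 4 = 2.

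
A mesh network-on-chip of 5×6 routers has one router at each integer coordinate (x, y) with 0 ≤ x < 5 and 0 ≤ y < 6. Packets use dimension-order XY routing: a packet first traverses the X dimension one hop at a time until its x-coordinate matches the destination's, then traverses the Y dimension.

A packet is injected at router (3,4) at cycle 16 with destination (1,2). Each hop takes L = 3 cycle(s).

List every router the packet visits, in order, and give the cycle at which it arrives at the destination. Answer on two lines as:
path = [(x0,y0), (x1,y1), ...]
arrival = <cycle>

path = [(3,4), (2,4), (1,4), (1,3), (1,2)]
arrival = 28

src (3,4)  cyc=16
W→(2,4)  cyc=19
W→(1,4)  cyc=22
S→(1,3)  cyc=25
S→(1,2)  cyc=28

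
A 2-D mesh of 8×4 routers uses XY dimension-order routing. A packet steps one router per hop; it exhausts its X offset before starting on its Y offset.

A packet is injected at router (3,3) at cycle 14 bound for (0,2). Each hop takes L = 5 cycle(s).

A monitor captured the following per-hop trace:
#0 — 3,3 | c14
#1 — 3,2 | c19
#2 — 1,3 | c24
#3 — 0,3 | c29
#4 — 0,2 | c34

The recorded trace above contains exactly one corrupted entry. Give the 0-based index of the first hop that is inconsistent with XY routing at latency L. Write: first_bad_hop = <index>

check 1→ d=(0,-1) cyc+5: BAD: Y-move but x=3≠0

first_bad_hop = 1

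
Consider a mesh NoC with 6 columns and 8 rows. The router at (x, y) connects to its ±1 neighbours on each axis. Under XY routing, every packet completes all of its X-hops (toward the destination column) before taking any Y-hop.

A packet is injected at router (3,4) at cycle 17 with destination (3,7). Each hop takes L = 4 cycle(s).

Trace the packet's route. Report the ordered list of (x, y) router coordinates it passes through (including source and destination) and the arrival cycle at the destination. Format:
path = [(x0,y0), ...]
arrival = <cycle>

hop 0: (3,4) @ cyc 17
hop 1: (3,5) @ cyc 21  [N]
hop 2: (3,6) @ cyc 25  [N]
hop 3: (3,7) @ cyc 29  [N]

path = [(3,4), (3,5), (3,6), (3,7)]
arrival = 29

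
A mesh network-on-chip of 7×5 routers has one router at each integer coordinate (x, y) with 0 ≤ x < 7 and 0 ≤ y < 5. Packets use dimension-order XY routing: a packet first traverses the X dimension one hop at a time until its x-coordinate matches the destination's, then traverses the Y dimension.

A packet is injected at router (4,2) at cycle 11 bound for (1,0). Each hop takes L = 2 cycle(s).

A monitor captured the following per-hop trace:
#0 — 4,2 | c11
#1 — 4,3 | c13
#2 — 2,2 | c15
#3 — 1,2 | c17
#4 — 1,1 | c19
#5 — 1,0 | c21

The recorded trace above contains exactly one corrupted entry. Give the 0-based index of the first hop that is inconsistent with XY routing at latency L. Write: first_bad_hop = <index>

first_bad_hop = 1

[1] (+0,+1) / 2c ⇒ BAD: Y-move but x=4≠1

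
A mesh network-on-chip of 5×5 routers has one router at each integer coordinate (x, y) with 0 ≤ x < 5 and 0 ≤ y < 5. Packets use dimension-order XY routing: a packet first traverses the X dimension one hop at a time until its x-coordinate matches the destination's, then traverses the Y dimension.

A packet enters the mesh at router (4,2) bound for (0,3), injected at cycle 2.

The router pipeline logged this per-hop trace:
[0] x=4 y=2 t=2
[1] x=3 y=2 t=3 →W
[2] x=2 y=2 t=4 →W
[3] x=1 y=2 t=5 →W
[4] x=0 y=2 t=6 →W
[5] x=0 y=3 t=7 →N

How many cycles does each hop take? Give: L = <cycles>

From hop 0 (2) to hop 1 (3): +1 cycles.
Each hop adds L, hence L = 1.

L = 1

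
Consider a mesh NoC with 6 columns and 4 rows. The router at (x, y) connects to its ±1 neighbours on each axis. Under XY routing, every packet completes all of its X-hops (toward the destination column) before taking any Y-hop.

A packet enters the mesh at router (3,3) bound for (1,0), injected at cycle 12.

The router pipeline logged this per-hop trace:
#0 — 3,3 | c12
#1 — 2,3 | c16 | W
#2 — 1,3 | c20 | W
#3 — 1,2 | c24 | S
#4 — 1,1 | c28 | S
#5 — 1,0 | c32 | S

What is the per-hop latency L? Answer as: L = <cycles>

Δcyc across hop 0→1: 16 − 12 = 4.
Each hop adds L, hence L = 4.

L = 4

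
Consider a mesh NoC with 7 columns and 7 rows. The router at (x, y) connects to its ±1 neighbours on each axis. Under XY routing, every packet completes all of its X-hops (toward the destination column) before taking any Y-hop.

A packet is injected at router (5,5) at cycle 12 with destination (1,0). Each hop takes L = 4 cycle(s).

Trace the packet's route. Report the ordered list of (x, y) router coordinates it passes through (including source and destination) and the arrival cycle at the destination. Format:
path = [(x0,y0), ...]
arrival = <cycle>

#0 — 5,5 | c12
#1 — 4,5 | c16 | W
#2 — 3,5 | c20 | W
#3 — 2,5 | c24 | W
#4 — 1,5 | c28 | W
#5 — 1,4 | c32 | S
#6 — 1,3 | c36 | S
#7 — 1,2 | c40 | S
#8 — 1,1 | c44 | S
#9 — 1,0 | c48 | S

path = [(5,5), (4,5), (3,5), (2,5), (1,5), (1,4), (1,3), (1,2), (1,1), (1,0)]
arrival = 48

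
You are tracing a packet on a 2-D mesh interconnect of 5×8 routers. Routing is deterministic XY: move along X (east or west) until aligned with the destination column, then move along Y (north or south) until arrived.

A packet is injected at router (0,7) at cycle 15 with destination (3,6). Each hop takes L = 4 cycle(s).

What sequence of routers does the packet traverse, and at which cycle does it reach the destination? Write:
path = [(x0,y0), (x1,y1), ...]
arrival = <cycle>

path = [(0,7), (1,7), (2,7), (3,7), (3,6)]
arrival = 31

#0 — 0,7 | c15
#1 — 1,7 | c19 | E
#2 — 2,7 | c23 | E
#3 — 3,7 | c27 | E
#4 — 3,6 | c31 | S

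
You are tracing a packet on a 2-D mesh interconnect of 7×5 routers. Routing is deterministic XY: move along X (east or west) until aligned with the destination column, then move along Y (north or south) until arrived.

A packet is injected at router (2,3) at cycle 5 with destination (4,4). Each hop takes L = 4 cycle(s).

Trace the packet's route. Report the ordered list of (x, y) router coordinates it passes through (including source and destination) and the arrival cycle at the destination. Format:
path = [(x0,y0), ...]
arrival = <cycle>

[0] x=2 y=3 t=5
[1] x=3 y=3 t=9 →E
[2] x=4 y=3 t=13 →E
[3] x=4 y=4 t=17 →N

path = [(2,3), (3,3), (4,3), (4,4)]
arrival = 17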